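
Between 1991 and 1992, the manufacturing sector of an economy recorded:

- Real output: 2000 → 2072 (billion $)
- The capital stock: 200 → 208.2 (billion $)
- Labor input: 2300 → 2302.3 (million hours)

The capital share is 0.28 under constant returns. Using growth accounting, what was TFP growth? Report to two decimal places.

Real output growth = (2072 − 2000) / 2000 = 3.6%.
The capital stock growth = (208.2 − 200) / 200 = 4.1%.
Labor input growth = (2302.3 − 2300) / 2300 = 0.1%.
Labor's share = 1 − 0.28 = 0.72.
The capital stock: 0.28 × 4.1 = 1.148 pp.
Labor input: 0.72 × 0.1 = 0.072 pp.
TFP growth = 3.6 − 1.22 = 2.38%.

TFP growth was 2.38%.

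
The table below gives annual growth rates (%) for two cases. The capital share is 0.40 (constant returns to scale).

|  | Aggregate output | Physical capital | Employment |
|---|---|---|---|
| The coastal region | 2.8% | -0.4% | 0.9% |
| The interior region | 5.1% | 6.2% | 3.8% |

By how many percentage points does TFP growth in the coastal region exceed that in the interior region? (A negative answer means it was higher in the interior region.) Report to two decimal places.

Labor's share = 1 − 0.4 = 0.6.
The coastal region: TFP = 2.8 + 0.16 − 0.54 = 2.42%.
The interior region: TFP = 5.1 − 2.48 − 2.28 = 0.34%.
Difference = 2.42 − (0.34) = 2.08 pp.

2.08 percentage points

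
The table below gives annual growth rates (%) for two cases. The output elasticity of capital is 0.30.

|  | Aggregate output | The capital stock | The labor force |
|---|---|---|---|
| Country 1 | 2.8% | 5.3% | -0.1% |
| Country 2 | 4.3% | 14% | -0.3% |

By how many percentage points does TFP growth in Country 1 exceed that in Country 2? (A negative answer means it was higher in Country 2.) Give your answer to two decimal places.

0.97 percentage points

Labor's share = 1 − 0.3 = 0.7.
Country 1: TFP = 2.8 − 1.59 + 0.07 = 1.28%.
Country 2: TFP = 4.3 − 4.2 + 0.21 = 0.31%.
Difference = 1.28 − (0.31) = 0.97 pp.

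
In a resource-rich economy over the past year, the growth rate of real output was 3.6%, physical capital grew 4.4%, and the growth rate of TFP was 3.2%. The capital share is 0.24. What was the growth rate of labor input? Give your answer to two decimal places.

-0.86%

Labor's share = 1 − 0.24 = 0.76.
gY = gA + 0.24×4.4 + 0.76×g.
0.76×g = 3.6 − 3.2 − 1.056 = -0.656.
g = -0.656 / 0.76 = -0.8632%.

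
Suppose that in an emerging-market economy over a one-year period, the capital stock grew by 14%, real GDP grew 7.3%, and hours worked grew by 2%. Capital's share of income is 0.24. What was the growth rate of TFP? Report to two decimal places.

2.42%

Labor's share = 1 − 0.24 = 0.76.
The capital stock: 0.24 × 14 = 3.36 pp.
Hours worked: 0.76 × 2 = 1.52 pp.
TFP growth = 7.3 − 4.88 = 2.42%.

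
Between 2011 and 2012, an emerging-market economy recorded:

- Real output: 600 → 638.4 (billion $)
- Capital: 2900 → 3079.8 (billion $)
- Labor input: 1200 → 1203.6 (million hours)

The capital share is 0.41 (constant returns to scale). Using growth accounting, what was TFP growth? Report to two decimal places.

Real output growth = (638.4 − 600) / 600 = 6.4%.
Capital growth = (3079.8 − 2900) / 2900 = 6.2%.
Labor input growth = (1203.6 − 1200) / 1200 = 0.3%.
Labor's share = 1 − 0.41 = 0.59.
Capital: 0.41 × 6.2 = 2.542 pp.
Labor input: 0.59 × 0.3 = 0.177 pp.
TFP growth = 6.4 − 2.719 = 3.681%.

TFP growth was 3.68%.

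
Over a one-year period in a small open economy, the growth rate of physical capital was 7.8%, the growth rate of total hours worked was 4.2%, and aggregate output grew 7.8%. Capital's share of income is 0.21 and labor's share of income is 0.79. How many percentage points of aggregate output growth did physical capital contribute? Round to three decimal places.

Contribution = share × growth = 0.21 × 7.8 = 1.638 pp.

1.638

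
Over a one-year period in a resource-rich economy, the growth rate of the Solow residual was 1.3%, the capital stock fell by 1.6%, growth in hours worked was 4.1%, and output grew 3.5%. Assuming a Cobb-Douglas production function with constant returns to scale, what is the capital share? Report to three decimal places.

gY = gA + α·gK + (1−α)·gL, so gY − gA − gL = α(gK − gL).
3.5 − 1.3 − 4.1 = α × (-1.6 − 4.1).
-1.9 = -5.7 α, so α = 0.33333.

The capital share is 0.333.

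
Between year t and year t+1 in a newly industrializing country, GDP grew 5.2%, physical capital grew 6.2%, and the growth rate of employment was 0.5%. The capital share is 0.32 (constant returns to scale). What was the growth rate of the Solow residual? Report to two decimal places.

Labor's share = 1 − 0.32 = 0.68.
Physical capital: 0.32 × 6.2 = 1.984 pp.
Employment: 0.68 × 0.5 = 0.34 pp.
TFP growth = 5.2 − 2.324 = 2.876%.

2.88%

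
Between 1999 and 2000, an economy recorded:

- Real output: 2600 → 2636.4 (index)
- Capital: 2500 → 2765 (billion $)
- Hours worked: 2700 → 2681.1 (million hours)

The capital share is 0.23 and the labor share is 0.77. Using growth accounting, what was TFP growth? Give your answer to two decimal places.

Real output growth = (2636.4 − 2600) / 2600 = 1.4%.
Capital growth = (2765 − 2500) / 2500 = 10.6%.
Hours worked growth = (2681.1 − 2700) / 2700 = -0.7%.
Labor's share = 1 − 0.23 = 0.77.
Capital: 0.23 × 10.6 = 2.438 pp.
Hours worked: 0.77 × (-0.7) = -0.539 pp.
TFP growth = 1.4 − 1.899 = -0.499%.

-0.50%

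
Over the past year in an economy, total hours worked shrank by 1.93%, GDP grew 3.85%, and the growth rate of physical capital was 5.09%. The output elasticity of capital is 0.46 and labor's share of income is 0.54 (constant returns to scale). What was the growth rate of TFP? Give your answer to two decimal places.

TFP growth was 2.55%.

Labor's share = 1 − 0.46 = 0.54.
Physical capital: 0.46 × 5.09 = 2.3414 pp.
Total hours worked: 0.54 × (-1.93) = -1.0422 pp.
TFP growth = 3.85 − 1.2992 = 2.5508%.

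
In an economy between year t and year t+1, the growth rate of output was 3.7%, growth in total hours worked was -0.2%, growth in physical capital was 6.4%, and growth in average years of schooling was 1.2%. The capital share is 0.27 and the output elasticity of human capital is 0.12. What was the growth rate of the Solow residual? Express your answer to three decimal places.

Labor's share = 1 − 0.27 − 0.12 = 0.61.
Physical capital: 0.27 × 6.4 = 1.728 pp.
Average years of schooling: 0.12 × 1.2 = 0.144 pp.
Total hours worked: 0.61 × (-0.2) = -0.122 pp.
TFP growth = 3.7 − 1.75 = 1.95%.

The Solow residual growth was 1.950%.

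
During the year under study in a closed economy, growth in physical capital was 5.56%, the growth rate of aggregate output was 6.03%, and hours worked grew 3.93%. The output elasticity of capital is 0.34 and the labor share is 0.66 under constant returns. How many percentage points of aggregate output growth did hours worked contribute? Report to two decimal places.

2.59 pp

Labor's share = 1 − 0.34 = 0.66.
Contribution = share × growth = 0.66 × 3.93 = 2.5938 pp.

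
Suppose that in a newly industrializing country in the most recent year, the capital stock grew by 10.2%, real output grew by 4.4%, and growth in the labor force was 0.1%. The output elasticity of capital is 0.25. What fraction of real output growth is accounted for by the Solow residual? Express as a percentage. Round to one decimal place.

Labor's share = 1 − 0.25 = 0.75.
The capital stock: 0.25 × 10.2 = 2.55 pp.
The labor force: 0.75 × 0.1 = 0.075 pp.
TFP growth = 4.4 − 2.625 = 1.775%.
TFP share of growth = 1.775 / 4.4 × 100 = 40.341%.

40.3%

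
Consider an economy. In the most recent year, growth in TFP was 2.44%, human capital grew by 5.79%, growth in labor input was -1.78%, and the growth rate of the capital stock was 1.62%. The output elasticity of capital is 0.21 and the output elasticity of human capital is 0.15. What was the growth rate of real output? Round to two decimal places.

2.51%

Labor's share = 1 − 0.21 − 0.15 = 0.64.
The capital stock: 0.21 × 1.62 = 0.3402 pp.
Human capital: 0.15 × 5.79 = 0.8685 pp.
Labor input: 0.64 × (-1.78) = -1.1392 pp.
Output growth = 2.44 + 0.0695 = 2.5095%.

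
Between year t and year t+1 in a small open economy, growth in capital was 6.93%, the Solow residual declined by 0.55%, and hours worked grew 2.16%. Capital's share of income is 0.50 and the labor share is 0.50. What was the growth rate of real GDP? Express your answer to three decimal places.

Labor's share = 1 − 0.5 = 0.5.
Capital: 0.5 × 6.93 = 3.465 pp.
Hours worked: 0.5 × 2.16 = 1.08 pp.
Output growth = -0.55 + 4.545 = 3.995%.

3.995%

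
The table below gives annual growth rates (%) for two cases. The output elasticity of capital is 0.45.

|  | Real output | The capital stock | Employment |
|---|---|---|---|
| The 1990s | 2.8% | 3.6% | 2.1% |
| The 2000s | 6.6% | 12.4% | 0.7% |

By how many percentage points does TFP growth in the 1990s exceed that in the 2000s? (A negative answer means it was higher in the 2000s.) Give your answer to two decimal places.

Labor's share = 1 − 0.45 = 0.55.
The 1990s: TFP = 2.8 − 1.62 − 1.155 = 0.025%.
The 2000s: TFP = 6.6 − 5.58 − 0.385 = 0.635%.
Difference = 0.025 − (0.635) = -0.61 pp.

-0.61 percentage points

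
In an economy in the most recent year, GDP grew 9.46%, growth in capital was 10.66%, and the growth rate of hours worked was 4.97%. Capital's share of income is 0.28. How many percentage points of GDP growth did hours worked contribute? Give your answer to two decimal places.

3.58 pp

Labor's share = 1 − 0.28 = 0.72.
Contribution = share × growth = 0.72 × 4.97 = 3.5784 pp.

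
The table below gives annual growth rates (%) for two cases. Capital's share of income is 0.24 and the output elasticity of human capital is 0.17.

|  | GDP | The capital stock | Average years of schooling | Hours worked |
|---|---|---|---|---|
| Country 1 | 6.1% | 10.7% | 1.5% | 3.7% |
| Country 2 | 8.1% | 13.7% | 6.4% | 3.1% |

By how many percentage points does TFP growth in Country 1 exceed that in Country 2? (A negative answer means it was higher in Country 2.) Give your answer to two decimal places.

-0.80 percentage points

Labor's share = 1 − 0.24 − 0.17 = 0.59.
Country 1: TFP = 6.1 − 2.568 − 0.255 − 2.183 = 1.094%.
Country 2: TFP = 8.1 − 3.288 − 1.088 − 1.829 = 1.895%.
Difference = 1.094 − (1.895) = -0.801 pp.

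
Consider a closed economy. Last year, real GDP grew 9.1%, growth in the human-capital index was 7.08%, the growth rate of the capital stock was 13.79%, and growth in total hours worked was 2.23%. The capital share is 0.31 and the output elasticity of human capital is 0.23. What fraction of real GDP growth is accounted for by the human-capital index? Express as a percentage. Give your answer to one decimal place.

The human-capital index contributed 0.23 × 7.08 = 1.6284 pp.
Share of growth = 1.6284 / 9.1 × 100 = 17.895%.

17.9%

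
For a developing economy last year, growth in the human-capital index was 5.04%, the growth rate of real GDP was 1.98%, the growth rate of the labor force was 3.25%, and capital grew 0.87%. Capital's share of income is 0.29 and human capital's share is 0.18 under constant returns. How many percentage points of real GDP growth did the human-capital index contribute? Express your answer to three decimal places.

Contribution = share × growth = 0.18 × 5.04 = 0.9072 pp.

0.907 pp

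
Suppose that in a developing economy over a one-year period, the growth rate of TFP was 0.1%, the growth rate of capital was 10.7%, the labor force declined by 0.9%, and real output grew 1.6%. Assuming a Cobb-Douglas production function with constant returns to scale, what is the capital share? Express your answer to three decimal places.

gY = gA + α·gK + (1−α)·gL, so gY − gA − gL = α(gK − gL).
1.6 − 0.1 + 0.9 = α × (10.7 − (-0.9)).
2.4 = 11.6 α, so α = 0.2069.

α = 0.207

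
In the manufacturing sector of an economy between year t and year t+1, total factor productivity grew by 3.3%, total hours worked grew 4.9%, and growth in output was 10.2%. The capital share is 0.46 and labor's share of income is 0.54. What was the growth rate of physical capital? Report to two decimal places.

Labor's share = 1 − 0.46 = 0.54.
gY = gA + 0.54×4.9 + 0.46×g.
0.46×g = 10.2 − 3.3 − 2.646 = 4.254.
g = 4.254 / 0.46 = 9.2478%.

Physical capital grew 9.25%.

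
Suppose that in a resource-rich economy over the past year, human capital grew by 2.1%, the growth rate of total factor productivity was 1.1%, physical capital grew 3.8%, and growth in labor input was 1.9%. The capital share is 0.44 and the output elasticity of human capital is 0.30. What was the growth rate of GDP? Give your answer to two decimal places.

Labor's share = 1 − 0.44 − 0.3 = 0.26.
Physical capital: 0.44 × 3.8 = 1.672 pp.
Human capital: 0.3 × 2.1 = 0.63 pp.
Labor input: 0.26 × 1.9 = 0.494 pp.
Output growth = 1.1 + 2.796 = 3.896%.

3.90%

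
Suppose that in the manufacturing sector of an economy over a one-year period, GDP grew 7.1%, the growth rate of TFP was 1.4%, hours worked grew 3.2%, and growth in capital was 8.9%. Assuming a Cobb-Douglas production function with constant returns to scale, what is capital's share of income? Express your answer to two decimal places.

α = 0.44

gY = gA + α·gK + (1−α)·gL, so gY − gA − gL = α(gK − gL).
7.1 − 1.4 − 3.2 = α × (8.9 − 3.2).
2.5 = 5.7 α, so α = 0.4386.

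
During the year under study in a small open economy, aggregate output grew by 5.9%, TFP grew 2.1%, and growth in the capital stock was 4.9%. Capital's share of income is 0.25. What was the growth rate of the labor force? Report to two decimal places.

Labor's share = 1 − 0.25 = 0.75.
gY = gA + 0.25×4.9 + 0.75×g.
0.75×g = 5.9 − 2.1 − 1.225 = 2.575.
g = 2.575 / 0.75 = 3.4333%.

3.43%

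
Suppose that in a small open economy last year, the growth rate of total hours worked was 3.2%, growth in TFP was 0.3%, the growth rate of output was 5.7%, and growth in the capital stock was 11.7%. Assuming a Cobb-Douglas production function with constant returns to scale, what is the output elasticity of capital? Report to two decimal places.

gY = gA + α·gK + (1−α)·gL, so gY − gA − gL = α(gK − gL).
5.7 − 0.3 − 3.2 = α × (11.7 − 3.2).
2.2 = 8.5 α, so α = 0.2588.

The output elasticity of capital is 0.26.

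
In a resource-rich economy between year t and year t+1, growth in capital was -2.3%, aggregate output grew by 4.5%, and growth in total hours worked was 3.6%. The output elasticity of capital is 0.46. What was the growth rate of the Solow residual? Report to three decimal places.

3.614%

Labor's share = 1 − 0.46 = 0.54.
Capital: 0.46 × (-2.3) = -1.058 pp.
Total hours worked: 0.54 × 3.6 = 1.944 pp.
TFP growth = 4.5 − 0.886 = 3.614%.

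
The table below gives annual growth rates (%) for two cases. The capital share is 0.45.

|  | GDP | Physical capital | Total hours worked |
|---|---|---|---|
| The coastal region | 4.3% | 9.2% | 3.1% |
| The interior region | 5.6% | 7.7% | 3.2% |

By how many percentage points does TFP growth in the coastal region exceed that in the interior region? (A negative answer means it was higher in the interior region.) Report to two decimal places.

Labor's share = 1 − 0.45 = 0.55.
The coastal region: TFP = 4.3 − 4.14 − 1.705 = -1.545%.
The interior region: TFP = 5.6 − 3.465 − 1.76 = 0.375%.
Difference = -1.545 − (0.375) = -1.92 pp.

-1.92 percentage points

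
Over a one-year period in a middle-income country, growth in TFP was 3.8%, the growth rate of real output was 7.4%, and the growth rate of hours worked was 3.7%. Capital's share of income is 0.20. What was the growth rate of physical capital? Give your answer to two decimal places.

Labor's share = 1 − 0.2 = 0.8.
gY = gA + 0.8×3.7 + 0.2×g.
0.2×g = 7.4 − 3.8 − 2.96 = 0.64.
g = 0.64 / 0.2 = 3.2%.

3.20%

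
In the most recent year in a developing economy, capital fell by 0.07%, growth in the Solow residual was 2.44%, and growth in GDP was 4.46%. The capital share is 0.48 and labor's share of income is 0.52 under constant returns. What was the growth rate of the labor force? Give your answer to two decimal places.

3.95%

Labor's share = 1 − 0.48 = 0.52.
gY = gA + 0.48×(-0.07) + 0.52×g.
0.52×g = 4.46 − 2.44 + 0.0336 = 2.0536.
g = 2.0536 / 0.52 = 3.9492%.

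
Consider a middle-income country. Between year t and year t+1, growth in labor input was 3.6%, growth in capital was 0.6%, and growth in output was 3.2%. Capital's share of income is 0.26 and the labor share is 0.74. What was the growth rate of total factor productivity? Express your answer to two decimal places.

Labor's share = 1 − 0.26 = 0.74.
Capital: 0.26 × 0.6 = 0.156 pp.
Labor input: 0.74 × 3.6 = 2.664 pp.
TFP growth = 3.2 − 2.82 = 0.38%.

0.38%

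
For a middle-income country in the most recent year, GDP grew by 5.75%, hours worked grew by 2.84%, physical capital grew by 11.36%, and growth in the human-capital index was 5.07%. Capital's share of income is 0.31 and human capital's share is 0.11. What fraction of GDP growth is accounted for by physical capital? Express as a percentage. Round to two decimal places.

61.25%

Physical capital contributed 0.31 × 11.36 = 3.5216 pp.
Share of growth = 3.5216 / 5.75 × 100 = 61.2452%.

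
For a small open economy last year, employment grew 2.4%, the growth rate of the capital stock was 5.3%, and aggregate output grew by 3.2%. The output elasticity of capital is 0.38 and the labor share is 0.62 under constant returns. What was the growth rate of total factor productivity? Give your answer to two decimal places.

Labor's share = 1 − 0.38 = 0.62.
The capital stock: 0.38 × 5.3 = 2.014 pp.
Employment: 0.62 × 2.4 = 1.488 pp.
TFP growth = 3.2 − 3.502 = -0.302%.

-0.30%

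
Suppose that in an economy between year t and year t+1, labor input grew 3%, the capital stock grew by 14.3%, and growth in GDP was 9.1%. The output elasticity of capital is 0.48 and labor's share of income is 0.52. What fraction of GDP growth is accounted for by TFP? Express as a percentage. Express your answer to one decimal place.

Labor's share = 1 − 0.48 = 0.52.
The capital stock: 0.48 × 14.3 = 6.864 pp.
Labor input: 0.52 × 3 = 1.56 pp.
TFP growth = 9.1 − 8.424 = 0.676%.
TFP share of growth = 0.676 / 9.1 × 100 = 7.429%.

7.4%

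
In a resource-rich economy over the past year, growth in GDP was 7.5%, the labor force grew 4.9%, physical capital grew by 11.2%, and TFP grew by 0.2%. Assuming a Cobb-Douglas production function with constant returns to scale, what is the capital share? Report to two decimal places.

The capital share is 0.38.

gY = gA + α·gK + (1−α)·gL, so gY − gA − gL = α(gK − gL).
7.5 − 0.2 − 4.9 = α × (11.2 − 4.9).
2.4 = 6.3 α, so α = 0.381.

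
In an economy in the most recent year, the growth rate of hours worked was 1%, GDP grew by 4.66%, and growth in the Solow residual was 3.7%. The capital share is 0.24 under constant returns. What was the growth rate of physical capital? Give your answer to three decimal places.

0.833%

Labor's share = 1 − 0.24 = 0.76.
gY = gA + 0.76×1 + 0.24×g.
0.24×g = 4.66 − 3.7 − 0.76 = 0.2.
g = 0.2 / 0.24 = 0.83333%.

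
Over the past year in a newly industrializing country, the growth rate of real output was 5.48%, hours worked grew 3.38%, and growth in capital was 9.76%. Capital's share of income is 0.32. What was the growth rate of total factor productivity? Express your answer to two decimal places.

0.06%

Labor's share = 1 − 0.32 = 0.68.
Capital: 0.32 × 9.76 = 3.1232 pp.
Hours worked: 0.68 × 3.38 = 2.2984 pp.
TFP growth = 5.48 − 5.4216 = 0.0584%.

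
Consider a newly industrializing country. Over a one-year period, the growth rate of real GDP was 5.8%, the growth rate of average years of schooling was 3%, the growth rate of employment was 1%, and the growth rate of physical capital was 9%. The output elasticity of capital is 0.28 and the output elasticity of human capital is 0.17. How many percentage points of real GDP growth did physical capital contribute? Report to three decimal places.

2.520 pp

Contribution = share × growth = 0.28 × 9 = 2.52 pp.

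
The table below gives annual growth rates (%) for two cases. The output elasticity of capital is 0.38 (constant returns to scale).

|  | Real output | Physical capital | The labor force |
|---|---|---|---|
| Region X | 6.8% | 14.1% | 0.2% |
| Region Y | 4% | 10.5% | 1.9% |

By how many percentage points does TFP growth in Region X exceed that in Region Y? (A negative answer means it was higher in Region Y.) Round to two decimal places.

Labor's share = 1 − 0.38 = 0.62.
Region X: TFP = 6.8 − 5.358 − 0.124 = 1.318%.
Region Y: TFP = 4 − 3.99 − 1.178 = -1.168%.
Difference = 1.318 − (-1.168) = 2.486 pp.

2.49 percentage points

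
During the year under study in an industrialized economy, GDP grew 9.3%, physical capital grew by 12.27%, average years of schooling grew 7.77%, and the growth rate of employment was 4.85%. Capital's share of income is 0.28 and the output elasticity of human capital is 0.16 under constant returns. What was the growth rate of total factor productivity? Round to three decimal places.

Total factor productivity growth was 1.905%.

Labor's share = 1 − 0.28 − 0.16 = 0.56.
Physical capital: 0.28 × 12.27 = 3.4356 pp.
Average years of schooling: 0.16 × 7.77 = 1.2432 pp.
Employment: 0.56 × 4.85 = 2.716 pp.
TFP growth = 9.3 − 7.3948 = 1.9052%.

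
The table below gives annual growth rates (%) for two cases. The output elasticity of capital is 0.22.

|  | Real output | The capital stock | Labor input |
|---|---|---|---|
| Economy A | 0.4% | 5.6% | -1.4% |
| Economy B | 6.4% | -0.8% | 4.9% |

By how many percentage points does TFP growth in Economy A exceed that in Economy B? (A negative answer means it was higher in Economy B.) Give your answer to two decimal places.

Labor's share = 1 − 0.22 = 0.78.
Economy A: TFP = 0.4 − 1.232 + 1.092 = 0.26%.
Economy B: TFP = 6.4 + 0.176 − 3.822 = 2.754%.
Difference = 0.26 − (2.754) = -2.494 pp.

-2.49 percentage points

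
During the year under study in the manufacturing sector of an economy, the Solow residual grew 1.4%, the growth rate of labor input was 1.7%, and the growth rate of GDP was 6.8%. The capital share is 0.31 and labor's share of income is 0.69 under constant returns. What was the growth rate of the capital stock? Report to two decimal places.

Labor's share = 1 − 0.31 = 0.69.
gY = gA + 0.69×1.7 + 0.31×g.
0.31×g = 6.8 − 1.4 − 1.173 = 4.227.
g = 4.227 / 0.31 = 13.6355%.

The capital stock grew 13.64%.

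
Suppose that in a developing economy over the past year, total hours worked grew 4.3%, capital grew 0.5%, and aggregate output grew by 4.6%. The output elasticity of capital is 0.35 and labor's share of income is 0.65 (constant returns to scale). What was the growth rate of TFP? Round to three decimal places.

Labor's share = 1 − 0.35 = 0.65.
Capital: 0.35 × 0.5 = 0.175 pp.
Total hours worked: 0.65 × 4.3 = 2.795 pp.
TFP growth = 4.6 − 2.97 = 1.63%.

1.630%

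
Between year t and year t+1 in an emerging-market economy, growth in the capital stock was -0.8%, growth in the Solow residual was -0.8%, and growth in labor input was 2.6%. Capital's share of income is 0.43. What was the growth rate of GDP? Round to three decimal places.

Labor's share = 1 − 0.43 = 0.57.
The capital stock: 0.43 × (-0.8) = -0.344 pp.
Labor input: 0.57 × 2.6 = 1.482 pp.
Output growth = -0.8 + 1.138 = 0.338%.

GDP growth was 0.338%.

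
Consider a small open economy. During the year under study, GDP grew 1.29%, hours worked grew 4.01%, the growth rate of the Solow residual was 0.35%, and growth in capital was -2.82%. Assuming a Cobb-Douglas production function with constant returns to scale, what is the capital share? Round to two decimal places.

gY = gA + α·gK + (1−α)·gL, so gY − gA − gL = α(gK − gL).
1.29 − 0.35 − 4.01 = α × (-2.82 − 4.01).
-3.07 = -6.83 α, so α = 0.4495.

The capital share is 0.45.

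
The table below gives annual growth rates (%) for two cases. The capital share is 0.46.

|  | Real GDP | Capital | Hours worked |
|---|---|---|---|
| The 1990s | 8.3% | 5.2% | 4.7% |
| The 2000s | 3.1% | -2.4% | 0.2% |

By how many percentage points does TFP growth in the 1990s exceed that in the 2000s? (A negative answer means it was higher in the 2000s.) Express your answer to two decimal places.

-0.73 percentage points

Labor's share = 1 − 0.46 = 0.54.
The 1990s: TFP = 8.3 − 2.392 − 2.538 = 3.37%.
The 2000s: TFP = 3.1 + 1.104 − 0.108 = 4.096%.
Difference = 3.37 − (4.096) = -0.726 pp.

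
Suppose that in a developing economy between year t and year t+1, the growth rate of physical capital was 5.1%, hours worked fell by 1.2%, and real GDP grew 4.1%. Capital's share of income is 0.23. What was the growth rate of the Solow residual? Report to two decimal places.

Labor's share = 1 − 0.23 = 0.77.
Physical capital: 0.23 × 5.1 = 1.173 pp.
Hours worked: 0.77 × (-1.2) = -0.924 pp.
TFP growth = 4.1 − 0.249 = 3.851%.

The Solow residual grew 3.85%.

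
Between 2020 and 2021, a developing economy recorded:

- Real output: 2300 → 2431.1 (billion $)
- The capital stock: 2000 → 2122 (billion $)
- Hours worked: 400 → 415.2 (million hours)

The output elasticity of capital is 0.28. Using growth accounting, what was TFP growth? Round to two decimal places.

TFP growth was 1.26%.

Real output growth = (2431.1 − 2300) / 2300 = 5.7%.
The capital stock growth = (2122 − 2000) / 2000 = 6.1%.
Hours worked growth = (415.2 − 400) / 400 = 3.8%.
Labor's share = 1 − 0.28 = 0.72.
The capital stock: 0.28 × 6.1 = 1.708 pp.
Hours worked: 0.72 × 3.8 = 2.736 pp.
TFP growth = 5.7 − 4.444 = 1.256%.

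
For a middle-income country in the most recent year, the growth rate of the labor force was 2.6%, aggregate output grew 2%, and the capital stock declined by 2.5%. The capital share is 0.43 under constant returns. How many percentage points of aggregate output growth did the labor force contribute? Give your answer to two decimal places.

Labor's share = 1 − 0.43 = 0.57.
Contribution = share × growth = 0.57 × 2.6 = 1.482 pp.

1.48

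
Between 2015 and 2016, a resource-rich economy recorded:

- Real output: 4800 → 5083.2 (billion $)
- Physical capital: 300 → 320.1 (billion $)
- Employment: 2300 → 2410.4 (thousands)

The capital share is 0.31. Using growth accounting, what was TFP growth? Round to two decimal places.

Real output growth = (5083.2 − 4800) / 4800 = 5.9%.
Physical capital growth = (320.1 − 300) / 300 = 6.7%.
Employment growth = (2410.4 − 2300) / 2300 = 4.8%.
Labor's share = 1 − 0.31 = 0.69.
Physical capital: 0.31 × 6.7 = 2.077 pp.
Employment: 0.69 × 4.8 = 3.312 pp.
TFP growth = 5.9 − 5.389 = 0.511%.

TFP grew 0.51%.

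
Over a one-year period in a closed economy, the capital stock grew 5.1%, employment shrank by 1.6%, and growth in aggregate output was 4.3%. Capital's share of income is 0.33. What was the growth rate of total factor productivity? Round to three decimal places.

3.689%

Labor's share = 1 − 0.33 = 0.67.
The capital stock: 0.33 × 5.1 = 1.683 pp.
Employment: 0.67 × (-1.6) = -1.072 pp.
TFP growth = 4.3 − 0.611 = 3.689%.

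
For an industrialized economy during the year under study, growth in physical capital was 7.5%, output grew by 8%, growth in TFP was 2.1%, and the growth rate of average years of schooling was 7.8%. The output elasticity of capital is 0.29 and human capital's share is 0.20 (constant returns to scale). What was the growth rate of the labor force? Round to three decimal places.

Labor's share = 1 − 0.29 − 0.2 = 0.51.
gY = gA + 0.29×7.5 + 0.2×7.8 + 0.51×g.
0.51×g = 8 − 2.1 − 3.735 = 2.165.
g = 2.165 / 0.51 = 4.2451%.

4.245%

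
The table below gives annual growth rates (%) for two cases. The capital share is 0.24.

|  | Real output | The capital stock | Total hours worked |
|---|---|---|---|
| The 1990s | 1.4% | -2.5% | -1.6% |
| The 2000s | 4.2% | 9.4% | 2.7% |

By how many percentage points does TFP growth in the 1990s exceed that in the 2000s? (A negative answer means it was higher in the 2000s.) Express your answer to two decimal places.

3.32 percentage points

Labor's share = 1 − 0.24 = 0.76.
The 1990s: TFP = 1.4 + 0.6 + 1.216 = 3.216%.
The 2000s: TFP = 4.2 − 2.256 − 2.052 = -0.108%.
Difference = 3.216 − (-0.108) = 3.324 pp.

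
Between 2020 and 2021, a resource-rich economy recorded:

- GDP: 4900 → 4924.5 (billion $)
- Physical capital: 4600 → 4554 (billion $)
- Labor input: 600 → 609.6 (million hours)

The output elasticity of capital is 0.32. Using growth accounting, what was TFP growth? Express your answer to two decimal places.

GDP growth = (4924.5 − 4900) / 4900 = 0.5%.
Physical capital growth = (4554 − 4600) / 4600 = -1%.
Labor input growth = (609.6 − 600) / 600 = 1.6%.
Labor's share = 1 − 0.32 = 0.68.
Physical capital: 0.32 × (-1) = -0.32 pp.
Labor input: 0.68 × 1.6 = 1.088 pp.
TFP growth = 0.5 − 0.768 = -0.268%.

-0.27%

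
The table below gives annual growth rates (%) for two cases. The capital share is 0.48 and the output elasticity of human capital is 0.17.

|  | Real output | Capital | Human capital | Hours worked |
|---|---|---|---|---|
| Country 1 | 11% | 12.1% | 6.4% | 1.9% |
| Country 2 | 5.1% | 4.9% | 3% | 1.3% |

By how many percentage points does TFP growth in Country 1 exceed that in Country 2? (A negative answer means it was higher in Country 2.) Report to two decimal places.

1.66 percentage points

Labor's share = 1 − 0.48 − 0.17 = 0.35.
Country 1: TFP = 11 − 5.808 − 1.088 − 0.665 = 3.439%.
Country 2: TFP = 5.1 − 2.352 − 0.51 − 0.455 = 1.783%.
Difference = 3.439 − (1.783) = 1.656 pp.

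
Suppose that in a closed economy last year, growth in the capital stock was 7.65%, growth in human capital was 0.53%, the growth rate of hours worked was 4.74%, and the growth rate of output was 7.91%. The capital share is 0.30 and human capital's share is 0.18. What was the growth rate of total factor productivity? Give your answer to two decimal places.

Total factor productivity grew 3.05%.

Labor's share = 1 − 0.3 − 0.18 = 0.52.
The capital stock: 0.3 × 7.65 = 2.295 pp.
Human capital: 0.18 × 0.53 = 0.0954 pp.
Hours worked: 0.52 × 4.74 = 2.4648 pp.
TFP growth = 7.91 − 4.8552 = 3.0548%.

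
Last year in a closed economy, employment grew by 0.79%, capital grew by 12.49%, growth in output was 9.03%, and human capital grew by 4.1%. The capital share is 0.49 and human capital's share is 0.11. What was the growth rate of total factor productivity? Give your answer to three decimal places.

Labor's share = 1 − 0.49 − 0.11 = 0.4.
Capital: 0.49 × 12.49 = 6.1201 pp.
Human capital: 0.11 × 4.1 = 0.451 pp.
Employment: 0.4 × 0.79 = 0.316 pp.
TFP growth = 9.03 − 6.8871 = 2.1429%.

2.143%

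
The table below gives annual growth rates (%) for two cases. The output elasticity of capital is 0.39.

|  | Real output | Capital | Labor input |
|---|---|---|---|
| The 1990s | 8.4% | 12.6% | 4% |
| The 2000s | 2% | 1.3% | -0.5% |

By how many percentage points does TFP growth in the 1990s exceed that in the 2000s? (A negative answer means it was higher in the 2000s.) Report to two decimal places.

-0.75 percentage points

Labor's share = 1 − 0.39 = 0.61.
The 1990s: TFP = 8.4 − 4.914 − 2.44 = 1.046%.
The 2000s: TFP = 2 − 0.507 + 0.305 = 1.798%.
Difference = 1.046 − (1.798) = -0.752 pp.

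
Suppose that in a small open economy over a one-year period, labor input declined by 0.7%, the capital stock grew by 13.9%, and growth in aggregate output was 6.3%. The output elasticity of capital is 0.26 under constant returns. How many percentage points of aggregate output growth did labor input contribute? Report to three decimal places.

-0.518 percentage points

Labor's share = 1 − 0.26 = 0.74.
Contribution = share × growth = 0.74 × (-0.7) = -0.518 pp.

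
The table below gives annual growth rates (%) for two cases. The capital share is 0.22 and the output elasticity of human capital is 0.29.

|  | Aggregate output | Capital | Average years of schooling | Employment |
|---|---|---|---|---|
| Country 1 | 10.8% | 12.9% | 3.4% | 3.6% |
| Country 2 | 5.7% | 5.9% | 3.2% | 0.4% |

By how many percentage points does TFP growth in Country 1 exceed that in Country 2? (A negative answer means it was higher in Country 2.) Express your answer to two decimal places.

1.93 percentage points

Labor's share = 1 − 0.22 − 0.29 = 0.49.
Country 1: TFP = 10.8 − 2.838 − 0.986 − 1.764 = 5.212%.
Country 2: TFP = 5.7 − 1.298 − 0.928 − 0.196 = 3.278%.
Difference = 5.212 − (3.278) = 1.934 pp.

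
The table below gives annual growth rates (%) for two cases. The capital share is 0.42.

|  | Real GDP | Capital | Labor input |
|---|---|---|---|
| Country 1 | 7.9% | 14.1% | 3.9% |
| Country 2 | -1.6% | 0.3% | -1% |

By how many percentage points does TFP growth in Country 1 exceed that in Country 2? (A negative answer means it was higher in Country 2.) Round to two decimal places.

Labor's share = 1 − 0.42 = 0.58.
Country 1: TFP = 7.9 − 5.922 − 2.262 = -0.284%.
Country 2: TFP = -1.6 − 0.126 + 0.58 = -1.146%.
Difference = -0.284 − (-1.146) = 0.862 pp.

0.86 percentage points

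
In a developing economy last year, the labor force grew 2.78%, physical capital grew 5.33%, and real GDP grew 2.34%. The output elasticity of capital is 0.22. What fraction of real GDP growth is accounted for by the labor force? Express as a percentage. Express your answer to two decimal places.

The labor force accounted for 92.67% of growth.

Labor's share = 1 − 0.22 = 0.78.
The labor force contributed 0.78 × 2.78 = 2.1684 pp.
Share of growth = 2.1684 / 2.34 × 100 = 92.6667%.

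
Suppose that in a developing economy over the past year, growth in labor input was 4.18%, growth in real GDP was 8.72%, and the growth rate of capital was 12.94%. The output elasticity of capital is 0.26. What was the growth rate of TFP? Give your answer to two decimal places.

2.26%

Labor's share = 1 − 0.26 = 0.74.
Capital: 0.26 × 12.94 = 3.3644 pp.
Labor input: 0.74 × 4.18 = 3.0932 pp.
TFP growth = 8.72 − 6.4576 = 2.2624%.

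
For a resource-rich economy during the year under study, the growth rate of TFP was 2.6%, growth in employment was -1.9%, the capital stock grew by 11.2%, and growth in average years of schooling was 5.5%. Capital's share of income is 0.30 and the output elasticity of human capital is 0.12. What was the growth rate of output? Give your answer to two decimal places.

Labor's share = 1 − 0.3 − 0.12 = 0.58.
The capital stock: 0.3 × 11.2 = 3.36 pp.
Average years of schooling: 0.12 × 5.5 = 0.66 pp.
Employment: 0.58 × (-1.9) = -1.102 pp.
Output growth = 2.6 + 2.918 = 5.518%.

Output growth was 5.52%.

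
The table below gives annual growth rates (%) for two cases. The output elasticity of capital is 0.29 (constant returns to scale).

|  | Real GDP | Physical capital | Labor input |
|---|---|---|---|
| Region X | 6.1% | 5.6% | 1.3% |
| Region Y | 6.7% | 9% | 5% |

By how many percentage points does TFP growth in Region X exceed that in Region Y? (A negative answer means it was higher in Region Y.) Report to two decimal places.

3.01 percentage points

Labor's share = 1 − 0.29 = 0.71.
Region X: TFP = 6.1 − 1.624 − 0.923 = 3.553%.
Region Y: TFP = 6.7 − 2.61 − 3.55 = 0.54%.
Difference = 3.553 − (0.54) = 3.013 pp.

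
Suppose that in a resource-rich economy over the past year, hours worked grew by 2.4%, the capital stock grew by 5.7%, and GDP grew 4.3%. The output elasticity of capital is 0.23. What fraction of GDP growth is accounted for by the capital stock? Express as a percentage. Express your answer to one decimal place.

The capital stock contributed 0.23 × 5.7 = 1.311 pp.
Share of growth = 1.311 / 4.3 × 100 = 30.488%.

30.5%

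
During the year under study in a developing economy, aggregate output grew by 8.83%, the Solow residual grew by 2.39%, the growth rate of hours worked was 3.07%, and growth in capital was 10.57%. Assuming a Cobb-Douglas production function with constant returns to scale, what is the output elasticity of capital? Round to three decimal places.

0.449

gY = gA + α·gK + (1−α)·gL, so gY − gA − gL = α(gK − gL).
8.83 − 2.39 − 3.07 = α × (10.57 − 3.07).
3.37 = 7.5 α, so α = 0.44933.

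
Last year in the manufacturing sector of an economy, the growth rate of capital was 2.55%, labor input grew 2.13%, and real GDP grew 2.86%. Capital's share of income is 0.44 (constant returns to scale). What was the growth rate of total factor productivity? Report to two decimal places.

Labor's share = 1 − 0.44 = 0.56.
Capital: 0.44 × 2.55 = 1.122 pp.
Labor input: 0.56 × 2.13 = 1.1928 pp.
TFP growth = 2.86 − 2.3148 = 0.5452%.

0.55%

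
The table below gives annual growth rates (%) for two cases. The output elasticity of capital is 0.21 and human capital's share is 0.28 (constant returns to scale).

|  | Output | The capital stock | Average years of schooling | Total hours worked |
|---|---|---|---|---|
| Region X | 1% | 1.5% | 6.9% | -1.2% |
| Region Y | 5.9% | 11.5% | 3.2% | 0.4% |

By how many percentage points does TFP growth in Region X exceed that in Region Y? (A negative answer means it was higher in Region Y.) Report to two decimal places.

Labor's share = 1 − 0.21 − 0.28 = 0.51.
Region X: TFP = 1 − 0.315 − 1.932 + 0.612 = -0.635%.
Region Y: TFP = 5.9 − 2.415 − 0.896 − 0.204 = 2.385%.
Difference = -0.635 − (2.385) = -3.02 pp.

-3.02 percentage points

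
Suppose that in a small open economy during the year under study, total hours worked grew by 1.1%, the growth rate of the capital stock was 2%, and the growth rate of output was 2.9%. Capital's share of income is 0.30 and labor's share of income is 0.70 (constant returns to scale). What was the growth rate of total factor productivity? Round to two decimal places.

1.53%

Labor's share = 1 − 0.3 = 0.7.
The capital stock: 0.3 × 2 = 0.6 pp.
Total hours worked: 0.7 × 1.1 = 0.77 pp.
TFP growth = 2.9 − 1.37 = 1.53%.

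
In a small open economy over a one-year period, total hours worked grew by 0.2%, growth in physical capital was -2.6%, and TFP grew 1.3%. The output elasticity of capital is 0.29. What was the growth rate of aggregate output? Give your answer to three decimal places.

0.688%

Labor's share = 1 − 0.29 = 0.71.
Physical capital: 0.29 × (-2.6) = -0.754 pp.
Total hours worked: 0.71 × 0.2 = 0.142 pp.
Output growth = 1.3 + (-0.612) = 0.688%.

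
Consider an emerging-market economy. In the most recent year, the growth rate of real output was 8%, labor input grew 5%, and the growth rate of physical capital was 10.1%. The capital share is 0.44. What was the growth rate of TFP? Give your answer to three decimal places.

TFP growth was 0.756%.

Labor's share = 1 − 0.44 = 0.56.
Physical capital: 0.44 × 10.1 = 4.444 pp.
Labor input: 0.56 × 5 = 2.8 pp.
TFP growth = 8 − 7.244 = 0.756%.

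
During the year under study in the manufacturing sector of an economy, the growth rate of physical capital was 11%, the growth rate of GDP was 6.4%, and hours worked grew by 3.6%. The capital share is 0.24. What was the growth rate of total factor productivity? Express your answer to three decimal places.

1.024%

Labor's share = 1 − 0.24 = 0.76.
Physical capital: 0.24 × 11 = 2.64 pp.
Hours worked: 0.76 × 3.6 = 2.736 pp.
TFP growth = 6.4 − 5.376 = 1.024%.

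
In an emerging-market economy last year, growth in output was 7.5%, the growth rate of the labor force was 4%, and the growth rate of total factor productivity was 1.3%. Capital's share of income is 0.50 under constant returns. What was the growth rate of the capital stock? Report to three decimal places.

Labor's share = 1 − 0.5 = 0.5.
gY = gA + 0.5×4 + 0.5×g.
0.5×g = 7.5 − 1.3 − 2 = 4.2.
g = 4.2 / 0.5 = 8.4%.

8.400%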